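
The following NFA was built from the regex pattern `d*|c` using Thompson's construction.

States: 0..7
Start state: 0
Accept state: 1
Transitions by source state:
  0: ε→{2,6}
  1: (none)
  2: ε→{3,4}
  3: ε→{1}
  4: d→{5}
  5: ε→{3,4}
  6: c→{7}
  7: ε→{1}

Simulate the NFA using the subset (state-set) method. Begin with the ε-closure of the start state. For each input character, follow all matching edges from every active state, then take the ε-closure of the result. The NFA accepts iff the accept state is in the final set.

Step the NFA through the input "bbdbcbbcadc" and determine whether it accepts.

Answer: REJECT

Steps:
start: ε-closure({0}) = {0,1,2,3,4,6}
'b' @ 1: {}  — state set empty
rest 'bdbcbbcadc' ignored (set empty)
end set {} — state 1 not in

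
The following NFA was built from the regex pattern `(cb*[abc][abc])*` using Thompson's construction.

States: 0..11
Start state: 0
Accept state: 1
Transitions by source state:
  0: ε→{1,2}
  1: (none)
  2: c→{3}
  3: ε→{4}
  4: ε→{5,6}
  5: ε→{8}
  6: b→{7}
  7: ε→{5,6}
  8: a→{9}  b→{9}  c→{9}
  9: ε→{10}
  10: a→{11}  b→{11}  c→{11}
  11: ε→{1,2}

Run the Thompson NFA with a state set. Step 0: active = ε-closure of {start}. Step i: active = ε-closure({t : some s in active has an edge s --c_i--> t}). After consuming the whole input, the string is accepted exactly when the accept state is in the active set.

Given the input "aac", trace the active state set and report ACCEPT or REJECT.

Answer: REJECT

Derivation:
S₀ = ε-closure({0}) = {0,1,2}
'a' @ 1: {}  — dead — no transitions
rest 'ac' ignored (set empty)
end set {} — state 1 not in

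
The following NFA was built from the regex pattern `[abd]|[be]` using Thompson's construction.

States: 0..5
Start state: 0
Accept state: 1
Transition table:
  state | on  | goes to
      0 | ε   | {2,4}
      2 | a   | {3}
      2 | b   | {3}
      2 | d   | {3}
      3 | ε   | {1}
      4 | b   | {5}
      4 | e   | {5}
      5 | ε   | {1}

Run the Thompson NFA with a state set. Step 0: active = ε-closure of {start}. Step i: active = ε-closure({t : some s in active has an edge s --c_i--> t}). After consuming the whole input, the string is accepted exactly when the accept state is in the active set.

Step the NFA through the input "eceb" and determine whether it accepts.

Answer: REJECT

Trace:
initial (ε-close {0}): {0,2,4}
'e' @ 1: {1,5}  ✓accept
'c' @ 2: {}  — dead — no transitions
rest 'eb' ignored (set empty)
end set {} — state 1 not in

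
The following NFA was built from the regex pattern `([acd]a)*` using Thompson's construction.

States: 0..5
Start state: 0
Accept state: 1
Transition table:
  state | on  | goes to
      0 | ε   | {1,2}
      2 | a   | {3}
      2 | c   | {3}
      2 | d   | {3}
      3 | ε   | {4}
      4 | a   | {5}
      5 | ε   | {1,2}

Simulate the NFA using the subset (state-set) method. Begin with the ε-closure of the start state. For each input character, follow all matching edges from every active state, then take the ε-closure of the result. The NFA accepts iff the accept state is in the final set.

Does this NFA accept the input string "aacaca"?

initial (ε-close {0}): {0,1,2}
'a' @ 1: {3,4}
'a' @ 2: {1,2,5}  (accept∈set)
'c' @ 3: {3,4}
'a' @ 4: {1,2,5}  (accept∈set)
'c' @ 5: {3,4}
'a' @ 6: {1,2,5}  (accept∈set)
after full input: {1,2,5}  (accept=1 in)

Answer: ACCEPT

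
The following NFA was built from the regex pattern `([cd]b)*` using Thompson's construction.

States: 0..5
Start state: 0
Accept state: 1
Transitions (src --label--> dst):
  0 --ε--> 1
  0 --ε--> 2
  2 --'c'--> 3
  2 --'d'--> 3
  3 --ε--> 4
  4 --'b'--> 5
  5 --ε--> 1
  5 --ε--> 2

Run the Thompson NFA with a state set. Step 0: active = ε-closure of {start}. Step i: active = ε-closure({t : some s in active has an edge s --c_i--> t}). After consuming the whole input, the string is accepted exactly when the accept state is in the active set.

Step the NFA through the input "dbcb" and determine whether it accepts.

Answer: ACCEPT

Trace:
S₀ = ε-closure({0}) = {0,1,2}
'd' @ 1: {3,4}
'b' @ 2: {1,2,5}  ✓accept
'c' @ 3: {3,4}
'b' @ 4: {1,2,5}  ✓accept
after full input: {1,2,5}  (accept=1 in)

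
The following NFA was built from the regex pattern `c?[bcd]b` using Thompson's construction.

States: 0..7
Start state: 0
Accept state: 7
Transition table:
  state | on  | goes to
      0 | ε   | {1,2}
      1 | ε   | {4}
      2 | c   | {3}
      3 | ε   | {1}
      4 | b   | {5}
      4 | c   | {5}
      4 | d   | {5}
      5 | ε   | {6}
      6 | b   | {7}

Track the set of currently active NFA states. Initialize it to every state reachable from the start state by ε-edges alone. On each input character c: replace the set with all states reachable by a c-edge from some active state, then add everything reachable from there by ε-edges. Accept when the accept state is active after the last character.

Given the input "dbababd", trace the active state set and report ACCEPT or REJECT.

Answer: REJECT

Steps:
S₀ = ε-closure({0}) = {0,1,2,4}
'd' @ 1: {5,6}
'b' @ 2: {7}  ✓accept
'a' @ 3: {}  — dead — no transitions
rest 'babd' ignored (set empty)
after full input: {}  (accept=7 not in)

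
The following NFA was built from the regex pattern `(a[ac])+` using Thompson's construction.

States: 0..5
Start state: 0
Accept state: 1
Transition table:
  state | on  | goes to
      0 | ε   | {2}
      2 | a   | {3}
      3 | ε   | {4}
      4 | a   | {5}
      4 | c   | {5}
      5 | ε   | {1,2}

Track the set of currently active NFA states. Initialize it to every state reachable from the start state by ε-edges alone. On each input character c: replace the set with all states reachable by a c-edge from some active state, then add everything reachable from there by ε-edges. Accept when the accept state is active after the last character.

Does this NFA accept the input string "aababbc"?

start: ε-closure({0}) = {0,2}
'a' @ 1: {3,4}
'a' @ 2: {1,2,5}  ✓accept
'b' @ 3: {}  — state set empty
rest 'abbc' ignored (set empty)
end set {} — state 1 not in

Answer: REJECT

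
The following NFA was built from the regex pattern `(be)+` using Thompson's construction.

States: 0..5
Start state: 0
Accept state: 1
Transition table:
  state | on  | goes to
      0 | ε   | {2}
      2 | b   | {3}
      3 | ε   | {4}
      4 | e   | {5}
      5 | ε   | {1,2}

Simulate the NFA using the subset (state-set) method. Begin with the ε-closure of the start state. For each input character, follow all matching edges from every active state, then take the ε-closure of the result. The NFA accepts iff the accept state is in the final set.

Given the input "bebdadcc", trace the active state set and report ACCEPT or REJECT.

initial (ε-close {0}): {0,2}
'b' @ 1: {3,4}
'e' @ 2: {1,2,5}  (accept∈set)
'b' @ 3: {3,4}
'd' @ 4: {}  — no active states
rest 'adcc' ignored (set empty)
end set {} — state 1 not in

Answer: REJECT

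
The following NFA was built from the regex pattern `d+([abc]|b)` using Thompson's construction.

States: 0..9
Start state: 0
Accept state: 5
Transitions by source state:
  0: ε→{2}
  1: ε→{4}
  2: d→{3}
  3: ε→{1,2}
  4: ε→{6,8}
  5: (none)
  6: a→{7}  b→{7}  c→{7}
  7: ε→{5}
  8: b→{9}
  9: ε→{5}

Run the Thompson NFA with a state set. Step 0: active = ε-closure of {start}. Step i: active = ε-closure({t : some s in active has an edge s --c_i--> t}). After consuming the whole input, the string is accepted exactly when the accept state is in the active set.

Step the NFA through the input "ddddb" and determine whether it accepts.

S₀ = ε-closure({0}) = {0,2}
'd' @ 1: {1,2,3,4,6,8}
'd' @ 2: {1,2,3,4,6,8}
'd' @ 3: {1,2,3,4,6,8}
'd' @ 4: {1,2,3,4,6,8}
'b' @ 5: {5,7,9}  ✓accept
final: {5,7,9}; accept 5 in set

Answer: ACCEPT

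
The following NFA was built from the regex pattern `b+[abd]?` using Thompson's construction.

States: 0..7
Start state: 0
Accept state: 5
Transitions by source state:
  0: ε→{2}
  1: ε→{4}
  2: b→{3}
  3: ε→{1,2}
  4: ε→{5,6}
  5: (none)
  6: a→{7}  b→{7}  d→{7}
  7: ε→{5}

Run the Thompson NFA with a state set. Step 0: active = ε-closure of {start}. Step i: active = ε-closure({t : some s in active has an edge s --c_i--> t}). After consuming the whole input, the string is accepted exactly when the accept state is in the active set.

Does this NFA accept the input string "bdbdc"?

Answer: REJECT

Steps:
start: ε-closure({0}) = {0,2}
'b' @ 1: {1,2,3,4,5,6}  [accepting]
'd' @ 2: {5,7}  [accepting]
'b' @ 3: {}  — dead — no transitions
rest 'dc' ignored (set empty)
after full input: {}  (accept=5 not in)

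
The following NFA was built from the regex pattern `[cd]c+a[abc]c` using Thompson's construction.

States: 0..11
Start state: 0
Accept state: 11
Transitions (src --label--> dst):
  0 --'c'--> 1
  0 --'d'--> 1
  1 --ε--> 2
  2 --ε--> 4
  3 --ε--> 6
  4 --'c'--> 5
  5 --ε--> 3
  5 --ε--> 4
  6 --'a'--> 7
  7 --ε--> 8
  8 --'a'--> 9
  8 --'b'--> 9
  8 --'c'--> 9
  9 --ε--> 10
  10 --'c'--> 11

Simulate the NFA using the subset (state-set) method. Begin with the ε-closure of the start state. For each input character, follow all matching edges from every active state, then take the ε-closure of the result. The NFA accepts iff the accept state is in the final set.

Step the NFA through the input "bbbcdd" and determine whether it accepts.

S₀ = ε-closure({0}) = {0}
'b' @ 1: {}  — dead — no transitions
rest 'bbcdd' ignored (set empty)
after full input: {}  (accept=11 not in)

Answer: REJECT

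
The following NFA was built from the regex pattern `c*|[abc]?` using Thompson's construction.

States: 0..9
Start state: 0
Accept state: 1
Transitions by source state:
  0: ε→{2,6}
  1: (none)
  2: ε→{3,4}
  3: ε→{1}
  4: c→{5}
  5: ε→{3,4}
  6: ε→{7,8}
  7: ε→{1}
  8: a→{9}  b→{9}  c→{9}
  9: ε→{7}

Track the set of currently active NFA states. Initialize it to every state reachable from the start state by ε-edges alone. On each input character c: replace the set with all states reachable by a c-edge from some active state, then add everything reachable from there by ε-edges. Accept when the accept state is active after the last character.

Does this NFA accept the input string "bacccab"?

S₀ = ε-closure({0}) = {0,1,2,3,4,6,7,8}
'b' @ 1: {1,7,9}  [accepting]
'a' @ 2: {}  — dead — no transitions
rest 'cccab' ignored (set empty)
final: {}; accept 1 not in set

Answer: REJECT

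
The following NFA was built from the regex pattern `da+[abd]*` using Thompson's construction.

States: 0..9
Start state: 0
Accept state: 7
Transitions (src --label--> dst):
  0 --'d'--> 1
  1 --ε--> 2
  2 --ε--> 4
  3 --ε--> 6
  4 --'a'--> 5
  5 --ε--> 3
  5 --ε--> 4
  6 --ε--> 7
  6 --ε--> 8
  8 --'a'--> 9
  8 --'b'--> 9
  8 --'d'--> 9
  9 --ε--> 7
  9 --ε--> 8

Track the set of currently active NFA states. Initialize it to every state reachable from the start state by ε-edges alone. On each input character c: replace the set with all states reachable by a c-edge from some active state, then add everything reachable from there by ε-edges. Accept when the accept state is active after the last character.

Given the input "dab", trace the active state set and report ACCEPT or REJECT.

Answer: ACCEPT

Derivation:
start: ε-closure({0}) = {0}
'd' @ 1: {1,2,4}
'a' @ 2: {3,4,5,6,7,8}  [accepting]
'b' @ 3: {7,8,9}  [accepting]
final: {7,8,9}; accept 7 in set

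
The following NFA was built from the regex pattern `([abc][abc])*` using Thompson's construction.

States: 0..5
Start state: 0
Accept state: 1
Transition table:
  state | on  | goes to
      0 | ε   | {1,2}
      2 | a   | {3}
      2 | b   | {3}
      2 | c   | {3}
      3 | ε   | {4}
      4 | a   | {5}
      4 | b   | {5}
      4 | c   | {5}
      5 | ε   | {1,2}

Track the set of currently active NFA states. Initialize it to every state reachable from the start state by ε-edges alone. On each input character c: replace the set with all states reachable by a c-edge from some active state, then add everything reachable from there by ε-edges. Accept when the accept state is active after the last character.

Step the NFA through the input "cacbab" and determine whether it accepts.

Answer: ACCEPT

Derivation:
initial (ε-close {0}): {0,1,2}
'c' @ 1: {3,4}
'a' @ 2: {1,2,5}  ✓accept
'c' @ 3: {3,4}
'b' @ 4: {1,2,5}  ✓accept
'a' @ 5: {3,4}
'b' @ 6: {1,2,5}  ✓accept
after full input: {1,2,5}  (accept=1 in)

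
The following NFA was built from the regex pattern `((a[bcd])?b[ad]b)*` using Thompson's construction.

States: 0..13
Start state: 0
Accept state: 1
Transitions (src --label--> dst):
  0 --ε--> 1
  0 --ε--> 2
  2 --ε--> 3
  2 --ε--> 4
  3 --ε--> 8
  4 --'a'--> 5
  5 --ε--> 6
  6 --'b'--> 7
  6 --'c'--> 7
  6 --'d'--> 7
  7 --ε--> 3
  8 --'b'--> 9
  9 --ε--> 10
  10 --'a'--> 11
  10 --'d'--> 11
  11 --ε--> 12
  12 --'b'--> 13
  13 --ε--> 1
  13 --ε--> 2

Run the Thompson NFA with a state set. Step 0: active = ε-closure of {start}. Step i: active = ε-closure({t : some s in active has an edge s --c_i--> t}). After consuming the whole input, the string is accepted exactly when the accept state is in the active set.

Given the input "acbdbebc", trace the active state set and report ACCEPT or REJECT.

start: ε-closure({0}) = {0,1,2,3,4,8}
'a' @ 1: {5,6}
'c' @ 2: {3,7,8}
'b' @ 3: {9,10}
'd' @ 4: {11,12}
'b' @ 5: {1,2,3,4,8,13}  [accepting]
'e' @ 6: {}  — no active states
rest 'bc' ignored (set empty)
final: {}; accept 1 not in set

Answer: REJECT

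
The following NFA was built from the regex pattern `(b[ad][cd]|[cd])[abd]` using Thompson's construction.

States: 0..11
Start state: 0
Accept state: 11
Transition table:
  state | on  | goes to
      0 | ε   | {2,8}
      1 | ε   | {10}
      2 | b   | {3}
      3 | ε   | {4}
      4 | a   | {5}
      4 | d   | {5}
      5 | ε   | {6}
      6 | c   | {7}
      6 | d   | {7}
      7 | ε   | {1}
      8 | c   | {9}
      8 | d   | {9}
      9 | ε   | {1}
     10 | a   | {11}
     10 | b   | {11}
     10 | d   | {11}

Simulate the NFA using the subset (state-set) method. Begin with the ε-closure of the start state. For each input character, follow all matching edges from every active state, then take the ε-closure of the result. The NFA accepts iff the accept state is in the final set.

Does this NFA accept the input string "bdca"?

initial (ε-close {0}): {0,2,8}
'b' @ 1: {3,4}
'd' @ 2: {5,6}
'c' @ 3: {1,7,10}
'a' @ 4: {11}  [accepting]
end set {11} — state 11 in

Answer: ACCEPT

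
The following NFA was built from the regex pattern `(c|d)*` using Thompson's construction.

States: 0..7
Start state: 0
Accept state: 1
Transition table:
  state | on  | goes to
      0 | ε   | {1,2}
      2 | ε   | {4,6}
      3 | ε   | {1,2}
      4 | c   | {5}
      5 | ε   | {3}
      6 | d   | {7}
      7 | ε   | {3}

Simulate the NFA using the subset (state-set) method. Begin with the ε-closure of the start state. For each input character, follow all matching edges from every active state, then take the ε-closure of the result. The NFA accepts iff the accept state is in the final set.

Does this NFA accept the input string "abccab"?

S₀ = ε-closure({0}) = {0,1,2,4,6}
'a' @ 1: {}  — state set empty
rest 'bccab' ignored (set empty)
after full input: {}  (accept=1 not in)

Answer: REJECT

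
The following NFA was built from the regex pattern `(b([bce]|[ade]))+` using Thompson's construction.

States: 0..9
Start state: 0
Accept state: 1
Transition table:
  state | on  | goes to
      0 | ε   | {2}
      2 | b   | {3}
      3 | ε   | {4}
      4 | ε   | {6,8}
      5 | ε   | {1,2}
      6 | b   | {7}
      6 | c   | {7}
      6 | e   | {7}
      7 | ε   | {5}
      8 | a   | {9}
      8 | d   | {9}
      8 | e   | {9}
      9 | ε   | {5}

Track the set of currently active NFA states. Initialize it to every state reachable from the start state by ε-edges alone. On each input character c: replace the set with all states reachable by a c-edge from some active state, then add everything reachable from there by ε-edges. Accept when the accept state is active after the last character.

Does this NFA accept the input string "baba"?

Answer: ACCEPT

Derivation:
initial (ε-close {0}): {0,2}
'b' @ 1: {3,4,6,8}
'a' @ 2: {1,2,5,9}  (accept∈set)
'b' @ 3: {3,4,6,8}
'a' @ 4: {1,2,5,9}  (accept∈set)
final: {1,2,5,9}; accept 1 in set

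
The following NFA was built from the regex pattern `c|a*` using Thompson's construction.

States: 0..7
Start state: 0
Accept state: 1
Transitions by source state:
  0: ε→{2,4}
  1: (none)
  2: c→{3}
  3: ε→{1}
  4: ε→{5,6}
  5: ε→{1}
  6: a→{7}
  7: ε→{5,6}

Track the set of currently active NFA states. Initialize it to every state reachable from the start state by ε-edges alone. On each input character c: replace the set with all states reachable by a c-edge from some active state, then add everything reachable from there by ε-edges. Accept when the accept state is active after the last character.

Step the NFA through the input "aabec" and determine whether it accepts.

Answer: REJECT

Steps:
start: ε-closure({0}) = {0,1,2,4,5,6}
'a' @ 1: {1,5,6,7}  ✓accept
'a' @ 2: {1,5,6,7}  ✓accept
'b' @ 3: {}  — dead — no transitions
rest 'ec' ignored (set empty)
end set {} — state 1 not in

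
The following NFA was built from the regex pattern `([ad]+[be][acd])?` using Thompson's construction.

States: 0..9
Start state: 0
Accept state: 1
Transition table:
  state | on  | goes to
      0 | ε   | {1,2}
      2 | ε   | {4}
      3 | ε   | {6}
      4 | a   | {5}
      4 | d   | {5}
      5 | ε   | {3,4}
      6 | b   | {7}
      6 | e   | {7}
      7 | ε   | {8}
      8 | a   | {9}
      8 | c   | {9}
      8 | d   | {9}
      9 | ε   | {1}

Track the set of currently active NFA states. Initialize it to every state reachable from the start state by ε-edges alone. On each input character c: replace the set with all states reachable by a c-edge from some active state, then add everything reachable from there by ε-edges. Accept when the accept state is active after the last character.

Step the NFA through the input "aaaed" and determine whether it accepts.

initial (ε-close {0}): {0,1,2,4}
'a' @ 1: {3,4,5,6}
'a' @ 2: {3,4,5,6}
'a' @ 3: {3,4,5,6}
'e' @ 4: {7,8}
'd' @ 5: {1,9}  ✓accept
final: {1,9}; accept 1 in set

Answer: ACCEPT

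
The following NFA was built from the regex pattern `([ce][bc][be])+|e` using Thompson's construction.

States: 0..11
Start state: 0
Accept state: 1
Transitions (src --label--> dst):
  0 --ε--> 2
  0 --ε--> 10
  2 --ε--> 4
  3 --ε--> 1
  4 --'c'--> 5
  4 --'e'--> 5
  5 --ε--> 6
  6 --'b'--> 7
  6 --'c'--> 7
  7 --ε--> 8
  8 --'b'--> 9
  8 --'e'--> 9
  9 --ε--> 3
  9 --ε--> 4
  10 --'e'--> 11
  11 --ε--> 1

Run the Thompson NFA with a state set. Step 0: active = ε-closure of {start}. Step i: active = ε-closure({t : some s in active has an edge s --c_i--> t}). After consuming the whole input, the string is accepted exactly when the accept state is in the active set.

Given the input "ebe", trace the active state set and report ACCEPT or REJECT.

start: ε-closure({0}) = {0,2,4,10}
'e' @ 1: {1,5,6,11}  ✓accept
'b' @ 2: {7,8}
'e' @ 3: {1,3,4,9}  ✓accept
after full input: {1,3,4,9}  (accept=1 in)

Answer: ACCEPT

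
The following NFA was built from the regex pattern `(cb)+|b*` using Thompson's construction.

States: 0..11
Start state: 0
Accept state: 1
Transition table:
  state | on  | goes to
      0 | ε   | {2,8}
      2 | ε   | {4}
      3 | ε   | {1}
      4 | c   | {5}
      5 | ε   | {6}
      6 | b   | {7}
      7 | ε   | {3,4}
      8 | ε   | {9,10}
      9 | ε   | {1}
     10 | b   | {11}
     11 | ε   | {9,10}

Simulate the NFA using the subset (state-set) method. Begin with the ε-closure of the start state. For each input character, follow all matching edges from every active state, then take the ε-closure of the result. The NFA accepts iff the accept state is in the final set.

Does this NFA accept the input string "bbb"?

Answer: ACCEPT

Derivation:
start: ε-closure({0}) = {0,1,2,4,8,9,10}
'b' @ 1: {1,9,10,11}  [accepting]
'b' @ 2: {1,9,10,11}  [accepting]
'b' @ 3: {1,9,10,11}  [accepting]
end set {1,9,10,11} — state 1 in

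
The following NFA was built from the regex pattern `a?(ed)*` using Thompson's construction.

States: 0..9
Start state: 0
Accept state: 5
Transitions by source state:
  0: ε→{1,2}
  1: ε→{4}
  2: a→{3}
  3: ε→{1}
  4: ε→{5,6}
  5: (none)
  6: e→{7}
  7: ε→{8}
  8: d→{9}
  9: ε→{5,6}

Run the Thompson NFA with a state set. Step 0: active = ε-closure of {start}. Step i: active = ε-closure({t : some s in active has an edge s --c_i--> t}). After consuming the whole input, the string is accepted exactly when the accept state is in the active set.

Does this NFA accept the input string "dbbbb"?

Answer: REJECT

Derivation:
start: ε-closure({0}) = {0,1,2,4,5,6}
'd' @ 1: {}  — dead — no transitions
rest 'bbbb' ignored (set empty)
final: {}; accept 5 not in set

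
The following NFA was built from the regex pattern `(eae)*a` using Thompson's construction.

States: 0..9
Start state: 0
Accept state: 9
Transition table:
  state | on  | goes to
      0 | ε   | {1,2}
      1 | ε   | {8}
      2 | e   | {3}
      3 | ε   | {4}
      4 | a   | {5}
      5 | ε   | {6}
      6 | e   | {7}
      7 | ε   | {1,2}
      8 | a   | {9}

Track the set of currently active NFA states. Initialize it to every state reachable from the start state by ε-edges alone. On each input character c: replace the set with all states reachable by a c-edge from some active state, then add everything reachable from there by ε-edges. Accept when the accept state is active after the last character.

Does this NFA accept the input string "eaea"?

Answer: ACCEPT

Derivation:
S₀ = ε-closure({0}) = {0,1,2,8}
'e' @ 1: {3,4}
'a' @ 2: {5,6}
'e' @ 3: {1,2,7,8}
'a' @ 4: {9}  (accept∈set)
final: {9}; accept 9 in set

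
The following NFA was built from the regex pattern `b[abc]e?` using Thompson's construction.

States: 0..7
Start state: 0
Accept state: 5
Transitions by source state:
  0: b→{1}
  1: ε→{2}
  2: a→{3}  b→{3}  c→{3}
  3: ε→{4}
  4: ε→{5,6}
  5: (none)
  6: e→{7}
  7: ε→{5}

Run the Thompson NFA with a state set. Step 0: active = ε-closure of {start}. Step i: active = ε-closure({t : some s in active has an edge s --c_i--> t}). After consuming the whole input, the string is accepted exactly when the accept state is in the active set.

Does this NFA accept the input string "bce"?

S₀ = ε-closure({0}) = {0}
'b' @ 1: {1,2}
'c' @ 2: {3,4,5,6}  (accept∈set)
'e' @ 3: {5,7}  (accept∈set)
after full input: {5,7}  (accept=5 in)

Answer: ACCEPT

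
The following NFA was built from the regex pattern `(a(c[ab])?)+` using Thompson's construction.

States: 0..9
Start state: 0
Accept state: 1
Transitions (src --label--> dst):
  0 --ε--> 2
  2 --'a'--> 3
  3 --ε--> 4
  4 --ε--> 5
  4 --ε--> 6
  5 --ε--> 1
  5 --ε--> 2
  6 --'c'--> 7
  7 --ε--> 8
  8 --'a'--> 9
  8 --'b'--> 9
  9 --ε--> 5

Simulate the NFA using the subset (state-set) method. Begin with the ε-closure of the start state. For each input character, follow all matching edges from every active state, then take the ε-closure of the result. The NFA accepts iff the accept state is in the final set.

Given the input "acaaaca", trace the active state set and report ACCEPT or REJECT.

Answer: ACCEPT

Trace:
initial (ε-close {0}): {0,2}
'a' @ 1: {1,2,3,4,5,6}  (accept∈set)
'c' @ 2: {7,8}
'a' @ 3: {1,2,5,9}  (accept∈set)
'a' @ 4: {1,2,3,4,5,6}  (accept∈set)
'a' @ 5: {1,2,3,4,5,6}  (accept∈set)
'c' @ 6: {7,8}
'a' @ 7: {1,2,5,9}  (accept∈set)
after full input: {1,2,5,9}  (accept=1 in)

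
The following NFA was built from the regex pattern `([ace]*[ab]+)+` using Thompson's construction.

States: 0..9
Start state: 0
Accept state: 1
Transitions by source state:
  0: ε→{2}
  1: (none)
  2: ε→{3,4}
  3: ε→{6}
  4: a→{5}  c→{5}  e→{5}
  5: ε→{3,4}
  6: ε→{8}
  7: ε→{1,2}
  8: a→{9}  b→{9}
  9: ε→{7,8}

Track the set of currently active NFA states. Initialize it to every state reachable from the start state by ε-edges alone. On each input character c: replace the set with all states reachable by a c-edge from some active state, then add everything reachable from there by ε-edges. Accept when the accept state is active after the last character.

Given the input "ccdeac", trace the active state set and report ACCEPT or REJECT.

Answer: REJECT

Derivation:
initial (ε-close {0}): {0,2,3,4,6,8}
'c' @ 1: {3,4,5,6,8}
'c' @ 2: {3,4,5,6,8}
'd' @ 3: {}  — state set empty
rest 'eac' ignored (set empty)
final: {}; accept 1 not in set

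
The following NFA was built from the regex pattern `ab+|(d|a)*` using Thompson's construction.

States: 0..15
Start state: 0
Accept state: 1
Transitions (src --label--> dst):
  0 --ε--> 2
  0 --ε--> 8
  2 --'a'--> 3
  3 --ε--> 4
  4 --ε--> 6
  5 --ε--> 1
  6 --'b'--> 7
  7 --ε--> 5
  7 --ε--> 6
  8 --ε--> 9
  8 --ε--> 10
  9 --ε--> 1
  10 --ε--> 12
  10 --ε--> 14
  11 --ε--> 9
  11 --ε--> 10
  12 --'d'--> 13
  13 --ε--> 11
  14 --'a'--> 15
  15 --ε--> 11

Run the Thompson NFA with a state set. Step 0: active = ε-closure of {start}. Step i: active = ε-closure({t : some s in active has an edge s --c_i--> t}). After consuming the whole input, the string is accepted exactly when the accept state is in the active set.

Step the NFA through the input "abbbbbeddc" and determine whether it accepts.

Answer: REJECT

Trace:
initial (ε-close {0}): {0,1,2,8,9,10,12,14}
'a' @ 1: {1,3,4,6,9,10,11,12,14,15}  (accept∈set)
'b' @ 2: {1,5,6,7}  (accept∈set)
'b' @ 3: {1,5,6,7}  (accept∈set)
'b' @ 4: {1,5,6,7}  (accept∈set)
'b' @ 5: {1,5,6,7}  (accept∈set)
'b' @ 6: {1,5,6,7}  (accept∈set)
'e' @ 7: {}  — no active states
rest 'ddc' ignored (set empty)
after full input: {}  (accept=1 not in)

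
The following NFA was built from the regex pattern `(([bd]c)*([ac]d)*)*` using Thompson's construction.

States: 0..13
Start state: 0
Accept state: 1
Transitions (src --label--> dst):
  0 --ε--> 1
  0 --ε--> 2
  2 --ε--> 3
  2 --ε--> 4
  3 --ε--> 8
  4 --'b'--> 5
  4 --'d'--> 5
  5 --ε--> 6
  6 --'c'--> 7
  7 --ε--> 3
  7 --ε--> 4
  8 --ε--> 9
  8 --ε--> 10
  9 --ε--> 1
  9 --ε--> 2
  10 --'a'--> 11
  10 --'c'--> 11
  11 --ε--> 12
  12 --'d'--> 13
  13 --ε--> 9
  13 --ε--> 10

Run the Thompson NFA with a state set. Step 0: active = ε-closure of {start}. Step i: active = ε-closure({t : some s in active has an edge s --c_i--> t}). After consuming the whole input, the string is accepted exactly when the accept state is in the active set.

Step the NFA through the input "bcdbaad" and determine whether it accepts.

start: ε-closure({0}) = {0,1,2,3,4,8,9,10}
'b' @ 1: {5,6}
'c' @ 2: {1,2,3,4,7,8,9,10}  [accepting]
'd' @ 3: {5,6}
'b' @ 4: {}  — dead — no transitions
rest 'aad' ignored (set empty)
final: {}; accept 1 not in set

Answer: REJECT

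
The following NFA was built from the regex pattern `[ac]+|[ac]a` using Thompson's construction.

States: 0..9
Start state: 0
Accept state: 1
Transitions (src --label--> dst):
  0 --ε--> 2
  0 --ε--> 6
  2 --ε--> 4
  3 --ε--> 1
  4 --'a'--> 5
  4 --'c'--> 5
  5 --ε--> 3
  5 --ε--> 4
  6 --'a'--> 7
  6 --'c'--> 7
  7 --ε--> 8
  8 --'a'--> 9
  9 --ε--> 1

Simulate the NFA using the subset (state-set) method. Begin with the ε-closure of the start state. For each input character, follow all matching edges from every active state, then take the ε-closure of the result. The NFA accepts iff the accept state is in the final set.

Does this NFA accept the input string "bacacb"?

initial (ε-close {0}): {0,2,4,6}
'b' @ 1: {}  — no active states
rest 'acacb' ignored (set empty)
after full input: {}  (accept=1 not in)

Answer: REJECT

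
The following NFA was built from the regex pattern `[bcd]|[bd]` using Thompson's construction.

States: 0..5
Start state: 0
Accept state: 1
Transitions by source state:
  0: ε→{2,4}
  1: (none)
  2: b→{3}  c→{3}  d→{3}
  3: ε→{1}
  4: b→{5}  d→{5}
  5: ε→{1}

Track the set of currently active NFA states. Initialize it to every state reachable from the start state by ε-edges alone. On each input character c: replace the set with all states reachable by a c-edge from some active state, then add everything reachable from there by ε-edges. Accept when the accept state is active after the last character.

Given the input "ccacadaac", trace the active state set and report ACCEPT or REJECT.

start: ε-closure({0}) = {0,2,4}
'c' @ 1: {1,3}  [accepting]
'c' @ 2: {}  — dead — no transitions
rest 'acadaac' ignored (set empty)
final: {}; accept 1 not in set

Answer: REJECT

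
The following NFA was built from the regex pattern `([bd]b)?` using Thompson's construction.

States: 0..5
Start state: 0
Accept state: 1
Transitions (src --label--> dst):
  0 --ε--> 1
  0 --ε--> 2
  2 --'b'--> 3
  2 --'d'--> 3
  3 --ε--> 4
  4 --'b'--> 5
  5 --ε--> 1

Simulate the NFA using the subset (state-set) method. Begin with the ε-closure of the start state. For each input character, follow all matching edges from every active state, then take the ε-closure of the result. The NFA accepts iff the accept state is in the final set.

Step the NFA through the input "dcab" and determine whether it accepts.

start: ε-closure({0}) = {0,1,2}
'd' @ 1: {3,4}
'c' @ 2: {}  — no active states
rest 'ab' ignored (set empty)
end set {} — state 1 not in

Answer: REJECT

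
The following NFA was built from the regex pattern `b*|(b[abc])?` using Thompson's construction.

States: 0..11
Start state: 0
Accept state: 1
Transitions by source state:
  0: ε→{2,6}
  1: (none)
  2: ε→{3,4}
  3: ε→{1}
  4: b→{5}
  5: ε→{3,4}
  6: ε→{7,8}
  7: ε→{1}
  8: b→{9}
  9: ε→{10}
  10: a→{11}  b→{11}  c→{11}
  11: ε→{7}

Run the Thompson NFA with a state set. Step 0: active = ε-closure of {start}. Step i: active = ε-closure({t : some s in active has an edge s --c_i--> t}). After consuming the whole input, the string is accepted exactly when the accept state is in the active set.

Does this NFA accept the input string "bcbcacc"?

Answer: REJECT

Steps:
start: ε-closure({0}) = {0,1,2,3,4,6,7,8}
'b' @ 1: {1,3,4,5,9,10}  (accept∈set)
'c' @ 2: {1,7,11}  (accept∈set)
'b' @ 3: {}  — state set empty
rest 'cacc' ignored (set empty)
after full input: {}  (accept=1 not in)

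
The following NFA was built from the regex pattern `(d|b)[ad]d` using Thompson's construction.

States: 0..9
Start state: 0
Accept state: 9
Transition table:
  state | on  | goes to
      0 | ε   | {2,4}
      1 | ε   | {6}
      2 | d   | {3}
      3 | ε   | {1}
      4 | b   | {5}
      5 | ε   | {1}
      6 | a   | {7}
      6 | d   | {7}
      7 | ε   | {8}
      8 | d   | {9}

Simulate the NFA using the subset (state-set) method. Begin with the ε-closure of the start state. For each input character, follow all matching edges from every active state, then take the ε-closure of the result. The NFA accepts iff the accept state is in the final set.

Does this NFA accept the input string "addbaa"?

Answer: REJECT

Derivation:
S₀ = ε-closure({0}) = {0,2,4}
'a' @ 1: {}  — dead — no transitions
rest 'ddbaa' ignored (set empty)
final: {}; accept 9 not in set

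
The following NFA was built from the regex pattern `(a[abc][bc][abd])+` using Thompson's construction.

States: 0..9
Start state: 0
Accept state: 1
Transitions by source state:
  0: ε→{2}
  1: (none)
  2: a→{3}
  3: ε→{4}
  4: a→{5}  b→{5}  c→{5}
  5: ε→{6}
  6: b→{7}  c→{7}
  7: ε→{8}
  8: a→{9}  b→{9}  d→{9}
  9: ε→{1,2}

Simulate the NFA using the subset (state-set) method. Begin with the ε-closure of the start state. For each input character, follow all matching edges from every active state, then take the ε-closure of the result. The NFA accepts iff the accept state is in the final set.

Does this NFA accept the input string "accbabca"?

S₀ = ε-closure({0}) = {0,2}
'a' @ 1: {3,4}
'c' @ 2: {5,6}
'c' @ 3: {7,8}
'b' @ 4: {1,2,9}  (accept∈set)
'a' @ 5: {3,4}
'b' @ 6: {5,6}
'c' @ 7: {7,8}
'a' @ 8: {1,2,9}  (accept∈set)
end set {1,2,9} — state 1 in

Answer: ACCEPT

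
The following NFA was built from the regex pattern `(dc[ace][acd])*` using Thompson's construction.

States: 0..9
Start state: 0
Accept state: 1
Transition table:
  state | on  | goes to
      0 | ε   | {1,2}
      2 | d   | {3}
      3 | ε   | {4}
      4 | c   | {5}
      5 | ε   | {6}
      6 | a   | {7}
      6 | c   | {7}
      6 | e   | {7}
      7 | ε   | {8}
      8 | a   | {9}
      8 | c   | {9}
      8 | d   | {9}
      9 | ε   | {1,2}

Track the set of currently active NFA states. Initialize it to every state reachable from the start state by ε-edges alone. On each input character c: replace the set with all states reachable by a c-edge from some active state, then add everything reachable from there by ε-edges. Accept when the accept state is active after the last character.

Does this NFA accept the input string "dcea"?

initial (ε-close {0}): {0,1,2}
'd' @ 1: {3,4}
'c' @ 2: {5,6}
'e' @ 3: {7,8}
'a' @ 4: {1,2,9}  [accepting]
end set {1,2,9} — state 1 in

Answer: ACCEPT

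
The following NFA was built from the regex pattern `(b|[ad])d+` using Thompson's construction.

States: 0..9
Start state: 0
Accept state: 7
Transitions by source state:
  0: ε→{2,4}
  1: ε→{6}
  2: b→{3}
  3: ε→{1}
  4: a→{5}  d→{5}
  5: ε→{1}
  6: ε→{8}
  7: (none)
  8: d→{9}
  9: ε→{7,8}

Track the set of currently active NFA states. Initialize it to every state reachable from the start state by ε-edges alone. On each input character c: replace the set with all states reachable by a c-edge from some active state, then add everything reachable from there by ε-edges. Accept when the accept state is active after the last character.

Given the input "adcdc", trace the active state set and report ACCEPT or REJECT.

initial (ε-close {0}): {0,2,4}
'a' @ 1: {1,5,6,8}
'd' @ 2: {7,8,9}  (accept∈set)
'c' @ 3: {}  — no active states
rest 'dc' ignored (set empty)
end set {} — state 7 not in

Answer: REJECT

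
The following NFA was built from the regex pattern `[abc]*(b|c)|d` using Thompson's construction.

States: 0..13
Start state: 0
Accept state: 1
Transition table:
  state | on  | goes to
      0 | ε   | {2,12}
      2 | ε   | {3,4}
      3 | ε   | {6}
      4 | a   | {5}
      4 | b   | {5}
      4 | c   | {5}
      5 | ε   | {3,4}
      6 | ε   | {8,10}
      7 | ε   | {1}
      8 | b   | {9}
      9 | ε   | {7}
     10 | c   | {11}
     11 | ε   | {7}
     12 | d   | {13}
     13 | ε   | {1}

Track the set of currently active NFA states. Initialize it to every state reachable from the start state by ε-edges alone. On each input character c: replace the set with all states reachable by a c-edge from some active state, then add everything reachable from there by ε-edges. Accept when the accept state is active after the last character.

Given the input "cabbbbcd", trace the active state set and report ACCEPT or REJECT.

Answer: REJECT

Derivation:
initial (ε-close {0}): {0,2,3,4,6,8,10,12}
'c' @ 1: {1,3,4,5,6,7,8,10,11}  (accept∈set)
'a' @ 2: {3,4,5,6,8,10}
'b' @ 3: {1,3,4,5,6,7,8,9,10}  (accept∈set)
'b' @ 4: {1,3,4,5,6,7,8,9,10}  (accept∈set)
'b' @ 5: {1,3,4,5,6,7,8,9,10}  (accept∈set)
'b' @ 6: {1,3,4,5,6,7,8,9,10}  (accept∈set)
'c' @ 7: {1,3,4,5,6,7,8,10,11}  (accept∈set)
'd' @ 8: {}  — dead — no transitions
final: {}; accept 1 not in set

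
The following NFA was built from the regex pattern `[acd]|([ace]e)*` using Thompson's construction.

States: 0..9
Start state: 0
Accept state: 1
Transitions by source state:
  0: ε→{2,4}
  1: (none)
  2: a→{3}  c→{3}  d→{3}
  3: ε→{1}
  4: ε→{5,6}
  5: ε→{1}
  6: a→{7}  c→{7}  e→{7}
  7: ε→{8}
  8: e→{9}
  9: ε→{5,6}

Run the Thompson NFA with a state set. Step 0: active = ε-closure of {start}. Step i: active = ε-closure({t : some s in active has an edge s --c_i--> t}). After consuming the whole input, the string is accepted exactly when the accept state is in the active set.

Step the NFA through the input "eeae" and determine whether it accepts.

initial (ε-close {0}): {0,1,2,4,5,6}
'e' @ 1: {7,8}
'e' @ 2: {1,5,6,9}  ✓accept
'a' @ 3: {7,8}
'e' @ 4: {1,5,6,9}  ✓accept
end set {1,5,6,9} — state 1 in

Answer: ACCEPT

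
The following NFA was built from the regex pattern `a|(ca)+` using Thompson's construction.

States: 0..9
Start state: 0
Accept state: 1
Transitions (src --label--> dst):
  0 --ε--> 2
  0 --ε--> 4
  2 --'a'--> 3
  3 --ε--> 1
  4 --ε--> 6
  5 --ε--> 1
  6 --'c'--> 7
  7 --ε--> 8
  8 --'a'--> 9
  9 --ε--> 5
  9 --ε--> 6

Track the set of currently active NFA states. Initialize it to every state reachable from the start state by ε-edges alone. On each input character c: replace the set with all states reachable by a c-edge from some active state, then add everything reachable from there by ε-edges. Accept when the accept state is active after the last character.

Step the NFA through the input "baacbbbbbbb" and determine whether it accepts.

Answer: REJECT

Trace:
start: ε-closure({0}) = {0,2,4,6}
'b' @ 1: {}  — state set empty
rest 'aacbbbbbbb' ignored (set empty)
end set {} — state 1 not in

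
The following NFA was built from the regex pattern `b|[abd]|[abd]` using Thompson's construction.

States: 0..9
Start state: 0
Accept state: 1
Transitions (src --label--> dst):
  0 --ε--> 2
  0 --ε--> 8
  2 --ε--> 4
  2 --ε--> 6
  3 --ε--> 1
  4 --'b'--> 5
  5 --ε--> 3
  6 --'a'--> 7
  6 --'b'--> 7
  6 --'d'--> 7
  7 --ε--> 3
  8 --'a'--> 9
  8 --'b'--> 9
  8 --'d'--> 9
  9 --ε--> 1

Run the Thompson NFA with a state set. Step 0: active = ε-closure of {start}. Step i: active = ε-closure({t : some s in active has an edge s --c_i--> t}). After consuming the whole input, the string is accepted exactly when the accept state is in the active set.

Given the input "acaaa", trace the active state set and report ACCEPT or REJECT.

Answer: REJECT

Derivation:
start: ε-closure({0}) = {0,2,4,6,8}
'a' @ 1: {1,3,7,9}  [accepting]
'c' @ 2: {}  — no active states
rest 'aaa' ignored (set empty)
end set {} — state 1 not in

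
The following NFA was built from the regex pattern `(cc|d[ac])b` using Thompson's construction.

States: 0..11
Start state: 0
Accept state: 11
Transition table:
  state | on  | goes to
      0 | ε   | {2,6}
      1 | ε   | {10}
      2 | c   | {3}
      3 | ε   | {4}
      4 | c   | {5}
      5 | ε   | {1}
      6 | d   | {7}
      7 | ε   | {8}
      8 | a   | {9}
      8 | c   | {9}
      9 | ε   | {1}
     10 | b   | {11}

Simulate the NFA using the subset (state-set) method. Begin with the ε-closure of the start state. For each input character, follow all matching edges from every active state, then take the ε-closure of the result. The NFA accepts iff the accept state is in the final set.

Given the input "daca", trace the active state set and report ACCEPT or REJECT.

S₀ = ε-closure({0}) = {0,2,6}
'd' @ 1: {7,8}
'a' @ 2: {1,9,10}
'c' @ 3: {}  — no active states
rest 'a' ignored (set empty)
after full input: {}  (accept=11 not in)

Answer: REJECT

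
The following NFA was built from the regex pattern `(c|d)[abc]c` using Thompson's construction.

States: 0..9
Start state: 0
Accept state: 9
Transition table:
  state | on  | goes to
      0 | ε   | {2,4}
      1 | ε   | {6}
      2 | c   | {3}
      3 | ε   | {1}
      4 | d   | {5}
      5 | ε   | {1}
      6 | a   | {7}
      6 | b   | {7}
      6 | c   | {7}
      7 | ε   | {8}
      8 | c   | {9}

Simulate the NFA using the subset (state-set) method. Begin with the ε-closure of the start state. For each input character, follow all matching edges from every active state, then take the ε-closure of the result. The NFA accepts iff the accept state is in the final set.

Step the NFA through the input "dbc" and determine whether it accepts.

Answer: ACCEPT

Steps:
initial (ε-close {0}): {0,2,4}
'd' @ 1: {1,5,6}
'b' @ 2: {7,8}
'c' @ 3: {9}  (accept∈set)
final: {9}; accept 9 in set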